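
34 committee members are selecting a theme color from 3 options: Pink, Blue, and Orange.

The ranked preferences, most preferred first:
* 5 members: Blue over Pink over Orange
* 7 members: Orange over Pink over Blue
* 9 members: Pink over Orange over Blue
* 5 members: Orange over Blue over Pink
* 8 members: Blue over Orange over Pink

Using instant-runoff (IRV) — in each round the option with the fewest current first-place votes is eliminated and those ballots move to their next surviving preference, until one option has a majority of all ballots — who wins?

Round 1: Pink 9, Blue 13, Orange 12. Pink eliminated.
Round 2: Blue 13, Orange 21. Orange has a majority (≥18).

Orange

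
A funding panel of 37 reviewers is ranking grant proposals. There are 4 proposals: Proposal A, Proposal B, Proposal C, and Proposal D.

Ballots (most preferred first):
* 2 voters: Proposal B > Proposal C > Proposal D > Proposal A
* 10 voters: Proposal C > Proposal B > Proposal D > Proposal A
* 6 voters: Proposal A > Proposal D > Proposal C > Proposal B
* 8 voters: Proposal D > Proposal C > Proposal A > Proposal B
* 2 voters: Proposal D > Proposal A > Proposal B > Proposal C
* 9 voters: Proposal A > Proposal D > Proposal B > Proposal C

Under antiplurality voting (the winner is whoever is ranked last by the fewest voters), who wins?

Last-place votes: Proposal A 12, Proposal B 14, Proposal C 11, Proposal D 0.

Proposal D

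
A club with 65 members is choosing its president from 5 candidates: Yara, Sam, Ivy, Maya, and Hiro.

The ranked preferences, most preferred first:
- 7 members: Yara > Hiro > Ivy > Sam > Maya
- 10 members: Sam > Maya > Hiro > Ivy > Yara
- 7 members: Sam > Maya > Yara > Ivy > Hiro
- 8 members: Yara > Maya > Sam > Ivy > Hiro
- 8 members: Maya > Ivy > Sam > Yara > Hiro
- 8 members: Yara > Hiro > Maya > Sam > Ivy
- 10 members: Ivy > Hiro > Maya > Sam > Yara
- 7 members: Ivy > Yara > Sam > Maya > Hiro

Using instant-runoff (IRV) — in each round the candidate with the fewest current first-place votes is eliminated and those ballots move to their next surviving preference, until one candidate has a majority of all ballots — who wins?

Round 1: Yara 23, Sam 17, Ivy 17, Maya 8, Hiro 0. Hiro eliminated.
Round 2: Yara 23, Sam 17, Ivy 17, Maya 8. Maya eliminated.
Round 3: Yara 23, Sam 17, Ivy 25. Sam eliminated.
Round 4: Yara 30, Ivy 35. Ivy has a majority (≥33).

Ivy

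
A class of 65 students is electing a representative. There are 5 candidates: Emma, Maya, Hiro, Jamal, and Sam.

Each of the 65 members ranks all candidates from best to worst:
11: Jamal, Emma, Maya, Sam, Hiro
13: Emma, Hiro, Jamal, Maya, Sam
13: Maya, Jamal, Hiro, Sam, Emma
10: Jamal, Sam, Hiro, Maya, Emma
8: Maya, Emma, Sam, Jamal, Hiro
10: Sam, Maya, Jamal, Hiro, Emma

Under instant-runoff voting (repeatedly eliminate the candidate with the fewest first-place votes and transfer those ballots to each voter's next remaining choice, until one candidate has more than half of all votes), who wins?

Round 1: Emma 13, Maya 21, Hiro 0, Jamal 21, Sam 10. Hiro eliminated.
Round 2: Emma 13, Maya 21, Jamal 21, Sam 10. Sam eliminated.
Round 3: Emma 13, Maya 31, Jamal 21. Emma eliminated.
Round 4: Maya 31, Jamal 34. Jamal has a majority (≥33).

Jamal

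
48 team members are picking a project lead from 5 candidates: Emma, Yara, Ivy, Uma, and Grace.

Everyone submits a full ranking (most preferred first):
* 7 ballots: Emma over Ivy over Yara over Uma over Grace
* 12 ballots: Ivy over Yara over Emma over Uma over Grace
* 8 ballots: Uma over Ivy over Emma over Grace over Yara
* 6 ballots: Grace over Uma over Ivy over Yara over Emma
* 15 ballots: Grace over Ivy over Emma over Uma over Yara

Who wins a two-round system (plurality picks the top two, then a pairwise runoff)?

Ivy

Round 1 first-place votes: Emma 7, Yara 0, Ivy 12, Uma 8, Grace 21. Grace and Ivy advance.
Runoff: Grace is ranked above Ivy on 21 ballots, Ivy above Grace on 27.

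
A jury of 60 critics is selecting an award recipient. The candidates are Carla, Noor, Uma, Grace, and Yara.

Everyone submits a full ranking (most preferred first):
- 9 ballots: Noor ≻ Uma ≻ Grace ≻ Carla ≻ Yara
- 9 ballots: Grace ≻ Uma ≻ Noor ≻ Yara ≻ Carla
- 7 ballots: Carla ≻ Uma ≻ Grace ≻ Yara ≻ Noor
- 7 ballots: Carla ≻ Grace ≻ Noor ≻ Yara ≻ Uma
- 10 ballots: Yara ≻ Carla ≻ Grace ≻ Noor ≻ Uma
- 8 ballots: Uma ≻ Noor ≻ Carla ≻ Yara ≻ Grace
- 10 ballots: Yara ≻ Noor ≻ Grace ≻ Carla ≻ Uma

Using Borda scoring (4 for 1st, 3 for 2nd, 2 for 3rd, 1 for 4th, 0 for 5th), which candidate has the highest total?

Noor

Carla: 9×1 + 9×0 + 7×4 + 7×4 + 10×3 + 8×2 + 10×1 = 121
Noor: 9×4 + 9×2 + 7×0 + 7×2 + 10×1 + 8×3 + 10×3 = 132
Uma: 9×3 + 9×3 + 7×3 + 7×0 + 10×0 + 8×4 + 10×0 = 107
Grace: 9×2 + 9×4 + 7×2 + 7×3 + 10×2 + 8×0 + 10×2 = 129
Yara: 9×0 + 9×1 + 7×1 + 7×1 + 10×4 + 8×1 + 10×4 = 111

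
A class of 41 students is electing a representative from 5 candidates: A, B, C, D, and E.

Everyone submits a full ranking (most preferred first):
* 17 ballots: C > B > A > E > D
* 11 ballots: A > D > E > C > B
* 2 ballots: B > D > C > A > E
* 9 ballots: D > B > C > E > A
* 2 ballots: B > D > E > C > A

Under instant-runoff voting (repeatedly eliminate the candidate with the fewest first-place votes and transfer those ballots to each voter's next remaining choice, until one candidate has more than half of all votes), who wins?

D

Round 1: A 11, B 4, C 17, D 9, E 0. E eliminated.
Round 2: A 11, B 4, C 17, D 9. B eliminated.
Round 3: A 11, C 17, D 13. A eliminated.
Round 4: C 17, D 24. D has a majority (≥21).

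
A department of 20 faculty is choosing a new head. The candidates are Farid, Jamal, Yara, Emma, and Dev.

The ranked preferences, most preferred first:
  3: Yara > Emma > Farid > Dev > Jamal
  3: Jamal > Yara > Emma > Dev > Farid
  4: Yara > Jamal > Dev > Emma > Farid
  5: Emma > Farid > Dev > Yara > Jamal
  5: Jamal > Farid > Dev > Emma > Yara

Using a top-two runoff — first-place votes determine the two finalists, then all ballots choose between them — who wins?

Yara

Round 1 first-place votes: Farid 0, Jamal 8, Yara 7, Emma 5, Dev 0. Jamal and Yara advance.
Runoff: Jamal is ranked above Yara on 8 ballots, Yara above Jamal on 12.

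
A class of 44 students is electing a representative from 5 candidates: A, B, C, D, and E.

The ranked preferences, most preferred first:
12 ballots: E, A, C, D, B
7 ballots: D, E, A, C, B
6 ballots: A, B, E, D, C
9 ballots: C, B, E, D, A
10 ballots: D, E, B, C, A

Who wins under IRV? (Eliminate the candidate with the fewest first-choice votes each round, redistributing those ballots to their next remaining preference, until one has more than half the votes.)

E

Round 1: A 6, B 0, C 9, D 17, E 12. B eliminated.
Round 2: A 6, C 9, D 17, E 12. A eliminated.
Round 3: C 9, D 17, E 18. C eliminated.
Round 4: D 17, E 27. E has a majority (≥23).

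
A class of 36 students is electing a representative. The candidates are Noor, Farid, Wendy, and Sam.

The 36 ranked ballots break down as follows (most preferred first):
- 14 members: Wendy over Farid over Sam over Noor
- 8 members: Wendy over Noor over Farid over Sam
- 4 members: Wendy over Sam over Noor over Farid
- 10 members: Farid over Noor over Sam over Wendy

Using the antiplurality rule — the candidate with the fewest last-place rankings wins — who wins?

Last-place votes: Noor 14, Farid 4, Wendy 10, Sam 8.

Farid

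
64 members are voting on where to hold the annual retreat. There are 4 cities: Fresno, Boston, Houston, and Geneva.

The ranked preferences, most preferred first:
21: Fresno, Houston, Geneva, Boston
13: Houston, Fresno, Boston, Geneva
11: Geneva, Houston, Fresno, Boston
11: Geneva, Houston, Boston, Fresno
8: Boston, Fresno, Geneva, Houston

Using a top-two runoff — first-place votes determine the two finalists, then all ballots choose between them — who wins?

Fresno

Round 1 first-place votes: Fresno 21, Boston 8, Houston 13, Geneva 22. Geneva and Fresno advance.
Runoff: Geneva is ranked above Fresno on 22 ballots, Fresno above Geneva on 42.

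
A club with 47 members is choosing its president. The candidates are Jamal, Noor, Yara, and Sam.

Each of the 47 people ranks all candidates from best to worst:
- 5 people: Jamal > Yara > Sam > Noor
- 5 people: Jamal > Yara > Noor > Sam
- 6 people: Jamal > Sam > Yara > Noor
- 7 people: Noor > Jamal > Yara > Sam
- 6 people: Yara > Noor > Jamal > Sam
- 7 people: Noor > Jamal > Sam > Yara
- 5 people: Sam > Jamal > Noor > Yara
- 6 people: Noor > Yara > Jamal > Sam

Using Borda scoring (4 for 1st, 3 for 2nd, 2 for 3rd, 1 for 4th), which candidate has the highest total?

Jamal

Jamal: 5×4 + 5×4 + 6×4 + 7×3 + 6×2 + 7×3 + 5×3 + 6×2 = 145
Noor: 5×1 + 5×2 + 6×1 + 7×4 + 6×3 + 7×4 + 5×2 + 6×4 = 129
Yara: 5×3 + 5×3 + 6×2 + 7×2 + 6×4 + 7×1 + 5×1 + 6×3 = 110
Sam: 5×2 + 5×1 + 6×3 + 7×1 + 6×1 + 7×2 + 5×4 + 6×1 = 86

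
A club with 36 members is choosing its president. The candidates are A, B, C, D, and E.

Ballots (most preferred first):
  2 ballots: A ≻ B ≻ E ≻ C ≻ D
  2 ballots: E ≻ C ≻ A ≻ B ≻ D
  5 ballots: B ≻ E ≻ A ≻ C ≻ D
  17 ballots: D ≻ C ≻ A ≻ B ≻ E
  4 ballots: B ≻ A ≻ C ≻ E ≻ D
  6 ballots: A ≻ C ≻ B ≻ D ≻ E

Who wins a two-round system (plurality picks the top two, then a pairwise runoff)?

B

Round 1 first-place votes: A 8, B 9, C 0, D 17, E 2. D and B advance.
Runoff: D is ranked above B on 17 ballots, B above D on 19.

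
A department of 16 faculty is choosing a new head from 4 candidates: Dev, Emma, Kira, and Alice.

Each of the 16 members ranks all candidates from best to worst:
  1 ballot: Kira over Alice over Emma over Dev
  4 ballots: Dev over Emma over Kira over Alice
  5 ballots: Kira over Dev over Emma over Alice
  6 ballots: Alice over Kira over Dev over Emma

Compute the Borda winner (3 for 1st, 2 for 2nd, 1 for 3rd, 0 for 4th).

Kira

Dev: 1×0 + 4×3 + 5×2 + 6×1 = 28
Emma: 1×1 + 4×2 + 5×1 + 6×0 = 14
Kira: 1×3 + 4×1 + 5×3 + 6×2 = 34
Alice: 1×2 + 4×0 + 5×0 + 6×3 = 20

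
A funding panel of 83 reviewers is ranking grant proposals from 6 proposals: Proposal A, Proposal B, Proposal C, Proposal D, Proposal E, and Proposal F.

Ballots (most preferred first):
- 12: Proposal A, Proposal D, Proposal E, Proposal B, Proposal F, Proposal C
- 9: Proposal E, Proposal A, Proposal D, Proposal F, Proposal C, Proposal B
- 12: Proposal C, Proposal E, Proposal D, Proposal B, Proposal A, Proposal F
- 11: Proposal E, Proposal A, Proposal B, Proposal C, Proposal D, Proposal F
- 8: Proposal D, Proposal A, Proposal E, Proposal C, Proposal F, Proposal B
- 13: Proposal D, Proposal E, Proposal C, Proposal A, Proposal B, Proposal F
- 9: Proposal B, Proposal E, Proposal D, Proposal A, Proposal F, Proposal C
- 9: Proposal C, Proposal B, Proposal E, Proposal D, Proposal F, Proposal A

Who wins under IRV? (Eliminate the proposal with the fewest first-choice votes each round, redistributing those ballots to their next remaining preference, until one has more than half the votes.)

Round 1: Proposal A 12, Proposal B 9, Proposal C 21, Proposal D 21, Proposal E 20, Proposal F 0. Proposal F eliminated.
Round 2: Proposal A 12, Proposal B 9, Proposal C 21, Proposal D 21, Proposal E 20. Proposal B eliminated.
Round 3: Proposal A 12, Proposal C 21, Proposal D 21, Proposal E 29. Proposal A eliminated.
Round 4: Proposal C 21, Proposal D 33, Proposal E 29. Proposal C eliminated.
Round 5: Proposal D 33, Proposal E 50. Proposal E has a majority (≥42).

Proposal E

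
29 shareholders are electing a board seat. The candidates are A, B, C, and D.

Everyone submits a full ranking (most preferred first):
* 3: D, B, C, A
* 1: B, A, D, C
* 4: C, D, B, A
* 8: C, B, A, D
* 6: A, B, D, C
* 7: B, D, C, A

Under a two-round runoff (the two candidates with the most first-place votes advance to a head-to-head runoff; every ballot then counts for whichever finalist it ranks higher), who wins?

B

Round 1 first-place votes: A 6, B 8, C 12, D 3. C and B advance.
Runoff: C is ranked above B on 12 ballots, B above C on 17.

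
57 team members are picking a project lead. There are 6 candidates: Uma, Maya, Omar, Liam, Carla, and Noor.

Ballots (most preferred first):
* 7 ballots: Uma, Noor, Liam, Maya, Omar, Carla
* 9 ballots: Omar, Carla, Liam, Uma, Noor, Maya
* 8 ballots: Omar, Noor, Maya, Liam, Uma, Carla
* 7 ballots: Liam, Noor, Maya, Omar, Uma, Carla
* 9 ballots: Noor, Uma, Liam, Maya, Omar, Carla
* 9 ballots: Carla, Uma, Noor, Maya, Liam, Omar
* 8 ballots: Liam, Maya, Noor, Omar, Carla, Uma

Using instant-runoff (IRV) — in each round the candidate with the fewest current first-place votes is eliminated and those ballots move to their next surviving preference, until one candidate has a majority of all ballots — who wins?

Noor

Round 1: Uma 7, Maya 0, Omar 17, Liam 15, Carla 9, Noor 9. Maya eliminated.
Round 2: Uma 7, Omar 17, Liam 15, Carla 9, Noor 9. Uma eliminated.
Round 3: Omar 17, Liam 15, Carla 9, Noor 16. Carla eliminated.
Round 4: Omar 17, Liam 15, Noor 25. Liam eliminated.
Round 5: Omar 17, Noor 40. Noor has a majority (≥29).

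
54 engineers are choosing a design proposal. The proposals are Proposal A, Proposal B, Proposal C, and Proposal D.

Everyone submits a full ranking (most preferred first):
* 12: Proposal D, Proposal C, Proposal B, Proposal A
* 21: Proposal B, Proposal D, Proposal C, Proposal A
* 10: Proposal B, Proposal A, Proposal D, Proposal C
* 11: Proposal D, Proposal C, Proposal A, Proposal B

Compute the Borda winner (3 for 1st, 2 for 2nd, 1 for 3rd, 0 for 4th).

Proposal A: 12×0 + 21×0 + 10×2 + 11×1 = 31
Proposal B: 12×1 + 21×3 + 10×3 + 11×0 = 105
Proposal C: 12×2 + 21×1 + 10×0 + 11×2 = 67
Proposal D: 12×3 + 21×2 + 10×1 + 11×3 = 121

Proposal D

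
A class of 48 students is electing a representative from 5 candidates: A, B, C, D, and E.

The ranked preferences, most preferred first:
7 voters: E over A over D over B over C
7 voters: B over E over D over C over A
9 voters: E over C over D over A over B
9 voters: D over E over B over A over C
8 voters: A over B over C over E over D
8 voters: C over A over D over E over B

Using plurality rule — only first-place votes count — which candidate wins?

First-place votes: A 8, B 7, C 8, D 9, E 16.

E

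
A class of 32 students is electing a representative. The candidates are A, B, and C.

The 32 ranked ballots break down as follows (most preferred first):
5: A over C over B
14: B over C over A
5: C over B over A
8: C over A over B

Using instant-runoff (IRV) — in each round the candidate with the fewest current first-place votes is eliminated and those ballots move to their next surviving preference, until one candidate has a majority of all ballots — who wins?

C

Round 1: A 5, B 14, C 13. A eliminated.
Round 2: B 14, C 18. C has a majority (≥17).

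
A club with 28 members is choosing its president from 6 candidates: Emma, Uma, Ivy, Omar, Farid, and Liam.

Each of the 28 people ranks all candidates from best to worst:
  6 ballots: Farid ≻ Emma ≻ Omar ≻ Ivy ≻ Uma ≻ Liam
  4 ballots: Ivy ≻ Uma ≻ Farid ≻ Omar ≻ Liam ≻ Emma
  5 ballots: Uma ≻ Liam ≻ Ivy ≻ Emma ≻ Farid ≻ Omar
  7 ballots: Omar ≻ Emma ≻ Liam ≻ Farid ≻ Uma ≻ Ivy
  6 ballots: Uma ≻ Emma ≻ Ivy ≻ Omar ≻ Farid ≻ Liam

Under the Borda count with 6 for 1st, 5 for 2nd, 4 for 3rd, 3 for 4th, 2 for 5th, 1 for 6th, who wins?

Emma: 6×5 + 4×1 + 5×3 + 7×5 + 6×5 = 114
Uma: 6×2 + 4×5 + 5×6 + 7×2 + 6×6 = 112
Ivy: 6×3 + 4×6 + 5×4 + 7×1 + 6×4 = 93
Omar: 6×4 + 4×3 + 5×1 + 7×6 + 6×3 = 101
Farid: 6×6 + 4×4 + 5×2 + 7×3 + 6×2 = 95
Liam: 6×1 + 4×2 + 5×5 + 7×4 + 6×1 = 73

Emma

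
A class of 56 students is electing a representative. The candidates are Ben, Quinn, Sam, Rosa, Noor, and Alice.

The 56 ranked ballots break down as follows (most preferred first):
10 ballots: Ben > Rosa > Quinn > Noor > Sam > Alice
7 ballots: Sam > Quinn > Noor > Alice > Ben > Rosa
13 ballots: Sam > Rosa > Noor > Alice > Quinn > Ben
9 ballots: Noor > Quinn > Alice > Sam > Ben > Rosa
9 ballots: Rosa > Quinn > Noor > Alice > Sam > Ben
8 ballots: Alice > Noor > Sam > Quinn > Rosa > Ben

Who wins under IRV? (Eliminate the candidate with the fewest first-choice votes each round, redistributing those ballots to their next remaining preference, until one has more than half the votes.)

Noor

Round 1: Ben 10, Quinn 0, Sam 20, Rosa 9, Noor 9, Alice 8. Quinn eliminated.
Round 2: Ben 10, Sam 20, Rosa 9, Noor 9, Alice 8. Alice eliminated.
Round 3: Ben 10, Sam 20, Rosa 9, Noor 17. Rosa eliminated.
Round 4: Ben 10, Sam 20, Noor 26. Ben eliminated.
Round 5: Sam 20, Noor 36. Noor has a majority (≥29).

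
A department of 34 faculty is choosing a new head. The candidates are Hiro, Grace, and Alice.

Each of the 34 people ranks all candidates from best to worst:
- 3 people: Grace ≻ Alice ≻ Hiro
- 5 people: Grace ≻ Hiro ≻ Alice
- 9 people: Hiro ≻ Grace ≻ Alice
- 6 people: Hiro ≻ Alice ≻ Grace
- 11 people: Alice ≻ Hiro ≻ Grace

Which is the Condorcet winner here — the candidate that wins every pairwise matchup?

Hiro

Hiro vs Grace: 26–8
Hiro vs Alice: 20–14
Hiro beats every other candidate.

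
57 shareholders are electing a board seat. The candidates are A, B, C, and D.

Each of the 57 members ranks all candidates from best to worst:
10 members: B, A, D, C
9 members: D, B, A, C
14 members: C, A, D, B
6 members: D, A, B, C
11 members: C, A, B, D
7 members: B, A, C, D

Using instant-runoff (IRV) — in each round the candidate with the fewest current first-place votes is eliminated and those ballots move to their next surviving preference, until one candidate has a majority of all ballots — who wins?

Round 1: A 0, B 17, C 25, D 15. A eliminated.
Round 2: B 17, C 25, D 15. D eliminated.
Round 3: B 32, C 25. B has a majority (≥29).

B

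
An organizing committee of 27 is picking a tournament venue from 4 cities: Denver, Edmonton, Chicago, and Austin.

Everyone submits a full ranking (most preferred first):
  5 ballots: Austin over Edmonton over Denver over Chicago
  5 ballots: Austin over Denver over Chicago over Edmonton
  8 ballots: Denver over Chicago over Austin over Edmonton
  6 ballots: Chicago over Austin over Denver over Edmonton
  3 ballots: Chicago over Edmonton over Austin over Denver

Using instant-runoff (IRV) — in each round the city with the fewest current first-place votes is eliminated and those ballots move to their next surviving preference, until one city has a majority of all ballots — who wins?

Chicago

Round 1: Denver 8, Edmonton 0, Chicago 9, Austin 10. Edmonton eliminated.
Round 2: Denver 8, Chicago 9, Austin 10. Denver eliminated.
Round 3: Chicago 17, Austin 10. Chicago has a majority (≥14).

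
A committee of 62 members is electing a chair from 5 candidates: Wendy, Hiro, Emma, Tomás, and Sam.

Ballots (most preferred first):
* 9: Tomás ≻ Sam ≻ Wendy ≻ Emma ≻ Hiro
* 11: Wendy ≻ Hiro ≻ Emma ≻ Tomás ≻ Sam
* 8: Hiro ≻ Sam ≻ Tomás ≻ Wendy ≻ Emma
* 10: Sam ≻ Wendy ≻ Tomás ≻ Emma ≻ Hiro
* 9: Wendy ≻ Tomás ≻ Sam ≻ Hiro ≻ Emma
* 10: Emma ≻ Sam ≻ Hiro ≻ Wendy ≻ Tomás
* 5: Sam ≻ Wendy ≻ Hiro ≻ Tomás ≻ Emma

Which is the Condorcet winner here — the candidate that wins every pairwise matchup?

Sam vs Wendy: 42–20
Sam vs Hiro: 43–19
Sam vs Emma: 41–21
Sam vs Tomás: 33–29
Sam beats every other candidate.

Sam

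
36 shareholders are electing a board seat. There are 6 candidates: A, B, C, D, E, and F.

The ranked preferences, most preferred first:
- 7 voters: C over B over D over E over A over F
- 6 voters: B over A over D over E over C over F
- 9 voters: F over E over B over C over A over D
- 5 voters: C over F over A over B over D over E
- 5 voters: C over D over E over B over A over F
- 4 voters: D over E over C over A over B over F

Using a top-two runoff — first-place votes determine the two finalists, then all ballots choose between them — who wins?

Round 1 first-place votes: A 0, B 6, C 17, D 4, E 0, F 9. C and F advance.
Runoff: C is ranked above F on 27 ballots, F above C on 9.

C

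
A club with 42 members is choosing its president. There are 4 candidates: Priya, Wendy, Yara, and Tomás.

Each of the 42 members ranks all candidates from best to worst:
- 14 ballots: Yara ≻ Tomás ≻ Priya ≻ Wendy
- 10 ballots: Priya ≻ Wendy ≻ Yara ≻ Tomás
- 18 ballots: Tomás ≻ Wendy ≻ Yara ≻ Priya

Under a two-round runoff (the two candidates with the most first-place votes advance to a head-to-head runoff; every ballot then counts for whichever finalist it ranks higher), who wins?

Round 1 first-place votes: Priya 10, Wendy 0, Yara 14, Tomás 18. Tomás and Yara advance.
Runoff: Tomás is ranked above Yara on 18 ballots, Yara above Tomás on 24.

Yara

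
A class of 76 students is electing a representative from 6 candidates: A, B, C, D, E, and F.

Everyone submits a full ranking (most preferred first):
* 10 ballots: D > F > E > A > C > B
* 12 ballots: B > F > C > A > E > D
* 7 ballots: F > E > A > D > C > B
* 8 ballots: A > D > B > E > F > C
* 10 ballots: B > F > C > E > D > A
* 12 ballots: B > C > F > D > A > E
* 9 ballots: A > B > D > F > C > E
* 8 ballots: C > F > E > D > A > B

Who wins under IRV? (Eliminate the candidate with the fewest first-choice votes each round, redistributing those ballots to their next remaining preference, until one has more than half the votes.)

A

Round 1: A 17, B 34, C 8, D 10, E 0, F 7. E eliminated.
Round 2: A 17, B 34, C 8, D 10, F 7. F eliminated.
Round 3: A 24, B 34, C 8, D 10. C eliminated.
Round 4: A 24, B 34, D 18. D eliminated.
Round 5: A 42, B 34. A has a majority (≥39).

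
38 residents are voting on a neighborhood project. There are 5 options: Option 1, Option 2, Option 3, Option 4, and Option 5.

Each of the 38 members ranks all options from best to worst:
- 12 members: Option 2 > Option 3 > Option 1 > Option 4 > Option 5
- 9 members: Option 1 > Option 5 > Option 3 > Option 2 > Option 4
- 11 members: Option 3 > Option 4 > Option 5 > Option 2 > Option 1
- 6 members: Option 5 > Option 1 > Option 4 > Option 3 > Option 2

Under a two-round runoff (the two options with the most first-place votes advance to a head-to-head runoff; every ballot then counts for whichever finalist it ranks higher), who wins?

Round 1 first-place votes: Option 1 9, Option 2 12, Option 3 11, Option 4 0, Option 5 6. Option 2 and Option 3 advance.
Runoff: Option 2 is ranked above Option 3 on 12 ballots, Option 3 above Option 2 on 26.

Option 3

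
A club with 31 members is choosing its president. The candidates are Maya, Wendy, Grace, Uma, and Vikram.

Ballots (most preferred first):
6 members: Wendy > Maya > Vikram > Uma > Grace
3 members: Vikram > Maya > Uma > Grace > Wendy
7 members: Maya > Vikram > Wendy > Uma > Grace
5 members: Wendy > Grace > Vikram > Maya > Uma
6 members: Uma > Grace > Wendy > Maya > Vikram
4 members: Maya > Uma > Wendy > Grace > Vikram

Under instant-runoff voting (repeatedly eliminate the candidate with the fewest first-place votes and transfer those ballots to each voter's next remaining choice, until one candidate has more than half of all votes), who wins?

Round 1: Maya 11, Wendy 11, Grace 0, Uma 6, Vikram 3. Grace eliminated.
Round 2: Maya 11, Wendy 11, Uma 6, Vikram 3. Vikram eliminated.
Round 3: Maya 14, Wendy 11, Uma 6. Uma eliminated.
Round 4: Maya 14, Wendy 17. Wendy has a majority (≥16).

Wendy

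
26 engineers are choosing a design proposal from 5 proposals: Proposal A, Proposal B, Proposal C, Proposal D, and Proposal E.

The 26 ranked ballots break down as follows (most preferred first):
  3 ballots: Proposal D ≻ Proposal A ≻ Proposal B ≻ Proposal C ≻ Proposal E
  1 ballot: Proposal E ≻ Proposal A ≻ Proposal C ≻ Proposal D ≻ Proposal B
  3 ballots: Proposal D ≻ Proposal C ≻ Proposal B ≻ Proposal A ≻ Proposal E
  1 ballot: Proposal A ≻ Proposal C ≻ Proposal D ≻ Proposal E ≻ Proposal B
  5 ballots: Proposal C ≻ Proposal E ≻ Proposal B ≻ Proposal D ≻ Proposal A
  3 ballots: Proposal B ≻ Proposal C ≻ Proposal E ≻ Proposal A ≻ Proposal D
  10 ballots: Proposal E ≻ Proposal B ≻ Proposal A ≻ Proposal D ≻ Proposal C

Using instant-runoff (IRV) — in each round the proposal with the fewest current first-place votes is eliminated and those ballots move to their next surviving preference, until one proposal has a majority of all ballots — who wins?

Proposal C

Round 1: Proposal A 1, Proposal B 3, Proposal C 5, Proposal D 6, Proposal E 11. Proposal A eliminated.
Round 2: Proposal B 3, Proposal C 6, Proposal D 6, Proposal E 11. Proposal B eliminated.
Round 3: Proposal C 9, Proposal D 6, Proposal E 11. Proposal D eliminated.
Round 4: Proposal C 15, Proposal E 11. Proposal C has a majority (≥14).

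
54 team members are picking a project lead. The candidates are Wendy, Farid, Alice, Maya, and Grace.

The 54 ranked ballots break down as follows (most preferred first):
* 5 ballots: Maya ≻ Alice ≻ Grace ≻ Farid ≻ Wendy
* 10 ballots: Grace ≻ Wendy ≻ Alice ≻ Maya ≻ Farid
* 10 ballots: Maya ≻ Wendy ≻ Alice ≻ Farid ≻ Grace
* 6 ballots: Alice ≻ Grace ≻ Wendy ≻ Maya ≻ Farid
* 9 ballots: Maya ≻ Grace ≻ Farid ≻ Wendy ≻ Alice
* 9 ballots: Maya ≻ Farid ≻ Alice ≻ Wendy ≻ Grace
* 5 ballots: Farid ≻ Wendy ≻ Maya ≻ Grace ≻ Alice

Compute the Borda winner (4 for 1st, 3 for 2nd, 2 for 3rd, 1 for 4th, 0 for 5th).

Maya

Wendy: 5×0 + 10×3 + 10×3 + 6×2 + 9×1 + 9×1 + 5×3 = 105
Farid: 5×1 + 10×0 + 10×1 + 6×0 + 9×2 + 9×3 + 5×4 = 80
Alice: 5×3 + 10×2 + 10×2 + 6×4 + 9×0 + 9×2 + 5×0 = 97
Maya: 5×4 + 10×1 + 10×4 + 6×1 + 9×4 + 9×4 + 5×2 = 158
Grace: 5×2 + 10×4 + 10×0 + 6×3 + 9×3 + 9×0 + 5×1 = 100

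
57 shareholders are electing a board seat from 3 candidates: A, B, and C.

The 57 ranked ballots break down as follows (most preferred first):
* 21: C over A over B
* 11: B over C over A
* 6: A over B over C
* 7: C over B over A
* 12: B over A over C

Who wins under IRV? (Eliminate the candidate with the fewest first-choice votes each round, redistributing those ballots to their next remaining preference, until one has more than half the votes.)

Round 1: A 6, B 23, C 28. A eliminated.
Round 2: B 29, C 28. B has a majority (≥29).

B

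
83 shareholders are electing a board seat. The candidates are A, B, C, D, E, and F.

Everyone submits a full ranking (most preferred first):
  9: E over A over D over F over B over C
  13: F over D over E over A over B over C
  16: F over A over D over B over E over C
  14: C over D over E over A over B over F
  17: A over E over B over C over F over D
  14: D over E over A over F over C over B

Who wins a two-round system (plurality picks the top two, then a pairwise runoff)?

A

Round 1 first-place votes: A 17, B 0, C 14, D 14, E 9, F 29. F and A advance.
Runoff: F is ranked above A on 29 ballots, A above F on 54.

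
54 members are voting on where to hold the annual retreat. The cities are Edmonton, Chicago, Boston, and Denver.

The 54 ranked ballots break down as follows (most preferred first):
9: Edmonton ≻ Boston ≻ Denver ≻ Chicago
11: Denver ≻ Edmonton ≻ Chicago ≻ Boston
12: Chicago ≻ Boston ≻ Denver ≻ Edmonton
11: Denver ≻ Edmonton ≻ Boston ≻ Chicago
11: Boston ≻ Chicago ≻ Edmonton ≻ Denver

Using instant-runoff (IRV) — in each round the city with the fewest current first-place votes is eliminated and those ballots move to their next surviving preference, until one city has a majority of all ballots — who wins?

Round 1: Edmonton 9, Chicago 12, Boston 11, Denver 22. Edmonton eliminated.
Round 2: Chicago 12, Boston 20, Denver 22. Chicago eliminated.
Round 3: Boston 32, Denver 22. Boston has a majority (≥28).

Boston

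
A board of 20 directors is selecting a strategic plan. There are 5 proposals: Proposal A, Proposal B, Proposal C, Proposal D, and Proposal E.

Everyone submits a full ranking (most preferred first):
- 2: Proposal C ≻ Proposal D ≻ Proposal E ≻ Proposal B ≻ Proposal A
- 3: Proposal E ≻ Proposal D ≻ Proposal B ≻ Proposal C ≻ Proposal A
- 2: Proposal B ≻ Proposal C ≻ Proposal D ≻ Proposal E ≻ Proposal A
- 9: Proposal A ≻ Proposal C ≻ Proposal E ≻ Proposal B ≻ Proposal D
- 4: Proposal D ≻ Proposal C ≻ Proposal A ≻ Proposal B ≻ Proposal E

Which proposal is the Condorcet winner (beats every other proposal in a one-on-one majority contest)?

Proposal C vs Proposal A: 11–9
Proposal C vs Proposal B: 15–5
Proposal C vs Proposal D: 13–7
Proposal C vs Proposal E: 17–3
Proposal C beats every other proposal.

Proposal C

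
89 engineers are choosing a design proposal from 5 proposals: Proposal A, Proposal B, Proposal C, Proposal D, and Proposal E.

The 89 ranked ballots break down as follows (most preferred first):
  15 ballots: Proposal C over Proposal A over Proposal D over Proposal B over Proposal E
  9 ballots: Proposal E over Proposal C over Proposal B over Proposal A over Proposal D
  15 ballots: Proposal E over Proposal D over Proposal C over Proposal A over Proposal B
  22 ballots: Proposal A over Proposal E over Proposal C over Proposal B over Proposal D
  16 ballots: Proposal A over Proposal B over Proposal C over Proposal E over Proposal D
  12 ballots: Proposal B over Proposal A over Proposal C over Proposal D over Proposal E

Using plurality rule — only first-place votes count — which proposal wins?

Proposal A

First-place votes: Proposal A 38, Proposal B 12, Proposal C 15, Proposal D 0, Proposal E 24.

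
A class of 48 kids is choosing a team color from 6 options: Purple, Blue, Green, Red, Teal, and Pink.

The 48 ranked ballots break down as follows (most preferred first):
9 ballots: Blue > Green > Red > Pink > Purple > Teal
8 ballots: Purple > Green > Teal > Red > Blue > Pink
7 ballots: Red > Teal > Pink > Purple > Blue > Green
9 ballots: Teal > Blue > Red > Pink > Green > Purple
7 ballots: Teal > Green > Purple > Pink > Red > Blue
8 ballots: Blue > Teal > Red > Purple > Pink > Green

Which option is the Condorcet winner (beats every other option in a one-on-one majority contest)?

Teal vs Purple: 31–17
Teal vs Blue: 31–17
Teal vs Green: 31–17
Teal vs Red: 32–16
Teal vs Pink: 39–9
Teal beats every other option.

Teal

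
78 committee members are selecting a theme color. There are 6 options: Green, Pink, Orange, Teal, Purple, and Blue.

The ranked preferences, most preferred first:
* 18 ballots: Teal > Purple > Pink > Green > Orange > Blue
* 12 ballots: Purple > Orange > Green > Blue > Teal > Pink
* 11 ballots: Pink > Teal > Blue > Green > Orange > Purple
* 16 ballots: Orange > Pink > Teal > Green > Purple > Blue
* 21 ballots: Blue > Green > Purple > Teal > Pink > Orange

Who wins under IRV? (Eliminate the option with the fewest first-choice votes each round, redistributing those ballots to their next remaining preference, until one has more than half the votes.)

Teal

Round 1: Green 0, Pink 11, Orange 16, Teal 18, Purple 12, Blue 21. Green eliminated.
Round 2: Pink 11, Orange 16, Teal 18, Purple 12, Blue 21. Pink eliminated.
Round 3: Orange 16, Teal 29, Purple 12, Blue 21. Purple eliminated.
Round 4: Orange 28, Teal 29, Blue 21. Blue eliminated.
Round 5: Orange 28, Teal 50. Teal has a majority (≥40).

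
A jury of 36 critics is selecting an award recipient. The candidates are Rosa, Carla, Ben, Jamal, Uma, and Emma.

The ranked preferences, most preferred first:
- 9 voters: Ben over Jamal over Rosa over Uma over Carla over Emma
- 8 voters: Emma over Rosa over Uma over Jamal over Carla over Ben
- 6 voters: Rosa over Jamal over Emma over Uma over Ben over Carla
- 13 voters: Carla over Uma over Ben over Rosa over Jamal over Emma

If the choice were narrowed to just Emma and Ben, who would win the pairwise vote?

Emma is ranked above Ben on 14 ballots; Ben above Emma on 22.

Ben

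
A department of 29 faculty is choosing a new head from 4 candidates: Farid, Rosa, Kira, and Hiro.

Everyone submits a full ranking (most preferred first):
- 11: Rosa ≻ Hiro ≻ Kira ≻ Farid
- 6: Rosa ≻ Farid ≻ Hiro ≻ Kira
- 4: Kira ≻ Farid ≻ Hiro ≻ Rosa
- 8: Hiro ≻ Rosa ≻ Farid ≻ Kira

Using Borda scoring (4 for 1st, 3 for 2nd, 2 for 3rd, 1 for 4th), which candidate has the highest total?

Rosa

Farid: 11×1 + 6×3 + 4×3 + 8×2 = 57
Rosa: 11×4 + 6×4 + 4×1 + 8×3 = 96
Kira: 11×2 + 6×1 + 4×4 + 8×1 = 52
Hiro: 11×3 + 6×2 + 4×2 + 8×4 = 85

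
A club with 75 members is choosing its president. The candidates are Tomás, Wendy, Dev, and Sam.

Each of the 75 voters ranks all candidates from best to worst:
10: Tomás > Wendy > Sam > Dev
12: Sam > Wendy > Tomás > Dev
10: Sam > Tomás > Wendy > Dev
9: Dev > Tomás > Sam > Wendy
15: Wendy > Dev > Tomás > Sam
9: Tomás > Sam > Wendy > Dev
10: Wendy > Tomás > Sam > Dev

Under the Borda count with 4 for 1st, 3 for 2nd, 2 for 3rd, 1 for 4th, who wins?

Tomás: 10×4 + 12×2 + 10×3 + 9×3 + 15×2 + 9×4 + 10×3 = 217
Wendy: 10×3 + 12×3 + 10×2 + 9×1 + 15×4 + 9×2 + 10×4 = 213
Dev: 10×1 + 12×1 + 10×1 + 9×4 + 15×3 + 9×1 + 10×1 = 132
Sam: 10×2 + 12×4 + 10×4 + 9×2 + 15×1 + 9×3 + 10×2 = 188

Tomás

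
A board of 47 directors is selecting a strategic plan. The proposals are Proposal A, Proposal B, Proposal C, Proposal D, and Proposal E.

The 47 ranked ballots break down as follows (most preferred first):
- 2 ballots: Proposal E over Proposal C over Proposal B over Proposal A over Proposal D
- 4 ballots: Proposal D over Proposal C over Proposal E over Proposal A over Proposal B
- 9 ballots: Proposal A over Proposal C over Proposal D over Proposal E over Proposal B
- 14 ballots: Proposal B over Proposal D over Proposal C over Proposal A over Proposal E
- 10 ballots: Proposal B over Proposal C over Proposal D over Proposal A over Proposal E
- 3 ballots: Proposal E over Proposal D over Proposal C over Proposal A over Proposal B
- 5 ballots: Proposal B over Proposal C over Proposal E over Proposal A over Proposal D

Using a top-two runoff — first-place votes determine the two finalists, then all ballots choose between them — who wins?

Round 1 first-place votes: Proposal A 9, Proposal B 29, Proposal C 0, Proposal D 4, Proposal E 5. Proposal B and Proposal A advance.
Runoff: Proposal B is ranked above Proposal A on 31 ballots, Proposal A above Proposal B on 16.

Proposal B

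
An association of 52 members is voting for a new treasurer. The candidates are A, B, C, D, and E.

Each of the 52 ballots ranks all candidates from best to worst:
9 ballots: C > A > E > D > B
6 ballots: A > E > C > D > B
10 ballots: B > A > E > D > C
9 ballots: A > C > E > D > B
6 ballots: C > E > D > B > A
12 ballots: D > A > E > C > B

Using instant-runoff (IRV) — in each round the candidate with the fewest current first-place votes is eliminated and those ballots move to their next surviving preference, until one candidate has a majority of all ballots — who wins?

Round 1: A 15, B 10, C 15, D 12, E 0. E eliminated.
Round 2: A 15, B 10, C 15, D 12. B eliminated.
Round 3: A 25, C 15, D 12. D eliminated.
Round 4: A 37, C 15. A has a majority (≥27).

A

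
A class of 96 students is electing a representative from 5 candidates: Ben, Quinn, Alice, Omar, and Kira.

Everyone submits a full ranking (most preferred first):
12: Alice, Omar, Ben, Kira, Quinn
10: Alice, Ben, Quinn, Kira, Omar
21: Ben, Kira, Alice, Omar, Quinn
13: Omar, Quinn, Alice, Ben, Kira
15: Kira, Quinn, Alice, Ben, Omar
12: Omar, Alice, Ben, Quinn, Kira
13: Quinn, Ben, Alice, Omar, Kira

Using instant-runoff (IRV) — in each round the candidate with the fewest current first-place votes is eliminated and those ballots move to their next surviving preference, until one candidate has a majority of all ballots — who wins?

Alice

Round 1: Ben 21, Quinn 13, Alice 22, Omar 25, Kira 15. Quinn eliminated.
Round 2: Ben 34, Alice 22, Omar 25, Kira 15. Kira eliminated.
Round 3: Ben 34, Alice 37, Omar 25. Omar eliminated.
Round 4: Ben 34, Alice 62. Alice has a majority (≥49).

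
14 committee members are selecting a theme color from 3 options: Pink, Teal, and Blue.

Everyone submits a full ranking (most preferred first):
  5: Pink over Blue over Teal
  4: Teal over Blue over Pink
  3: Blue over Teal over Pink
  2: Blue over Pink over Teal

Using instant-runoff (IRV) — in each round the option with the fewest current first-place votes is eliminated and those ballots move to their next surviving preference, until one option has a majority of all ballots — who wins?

Blue

Round 1: Pink 5, Teal 4, Blue 5. Teal eliminated.
Round 2: Pink 5, Blue 9. Blue has a majority (≥8).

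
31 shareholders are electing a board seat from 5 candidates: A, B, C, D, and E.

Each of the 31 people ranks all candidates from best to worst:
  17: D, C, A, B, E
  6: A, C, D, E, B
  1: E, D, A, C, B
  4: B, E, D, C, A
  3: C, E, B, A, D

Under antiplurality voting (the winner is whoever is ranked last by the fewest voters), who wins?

Last-place votes: A 4, B 7, C 0, D 3, E 17.

C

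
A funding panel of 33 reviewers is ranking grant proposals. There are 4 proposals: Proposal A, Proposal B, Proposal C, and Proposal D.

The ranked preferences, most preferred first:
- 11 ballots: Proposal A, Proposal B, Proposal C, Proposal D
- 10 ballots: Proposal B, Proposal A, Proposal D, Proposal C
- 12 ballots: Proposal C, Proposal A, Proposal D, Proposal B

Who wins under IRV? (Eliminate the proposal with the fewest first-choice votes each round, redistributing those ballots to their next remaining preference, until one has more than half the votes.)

Proposal A

Round 1: Proposal A 11, Proposal B 10, Proposal C 12, Proposal D 0. Proposal D eliminated.
Round 2: Proposal A 11, Proposal B 10, Proposal C 12. Proposal B eliminated.
Round 3: Proposal A 21, Proposal C 12. Proposal A has a majority (≥17).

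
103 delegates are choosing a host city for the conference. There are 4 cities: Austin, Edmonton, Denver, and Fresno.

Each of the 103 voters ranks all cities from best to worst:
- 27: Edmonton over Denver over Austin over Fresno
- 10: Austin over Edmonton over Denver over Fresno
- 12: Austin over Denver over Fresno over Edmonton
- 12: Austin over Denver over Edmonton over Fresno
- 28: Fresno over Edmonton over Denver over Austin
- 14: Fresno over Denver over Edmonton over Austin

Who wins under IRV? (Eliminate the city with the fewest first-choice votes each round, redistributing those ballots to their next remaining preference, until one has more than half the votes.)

Austin

Round 1: Austin 34, Edmonton 27, Denver 0, Fresno 42. Denver eliminated.
Round 2: Austin 34, Edmonton 27, Fresno 42. Edmonton eliminated.
Round 3: Austin 61, Fresno 42. Austin has a majority (≥52).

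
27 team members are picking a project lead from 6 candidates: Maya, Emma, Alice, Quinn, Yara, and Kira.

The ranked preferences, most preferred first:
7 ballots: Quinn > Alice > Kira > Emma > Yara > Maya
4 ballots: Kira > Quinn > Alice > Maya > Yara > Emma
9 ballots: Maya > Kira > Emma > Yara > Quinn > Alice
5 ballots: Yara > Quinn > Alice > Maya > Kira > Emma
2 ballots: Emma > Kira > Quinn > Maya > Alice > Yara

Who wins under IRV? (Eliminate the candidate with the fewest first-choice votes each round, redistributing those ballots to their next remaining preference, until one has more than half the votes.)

Round 1: Maya 9, Emma 2, Alice 0, Quinn 7, Yara 5, Kira 4. Alice eliminated.
Round 2: Maya 9, Emma 2, Quinn 7, Yara 5, Kira 4. Emma eliminated.
Round 3: Maya 9, Quinn 7, Yara 5, Kira 6. Yara eliminated.
Round 4: Maya 9, Quinn 12, Kira 6. Kira eliminated.
Round 5: Maya 9, Quinn 18. Quinn has a majority (≥14).

Quinn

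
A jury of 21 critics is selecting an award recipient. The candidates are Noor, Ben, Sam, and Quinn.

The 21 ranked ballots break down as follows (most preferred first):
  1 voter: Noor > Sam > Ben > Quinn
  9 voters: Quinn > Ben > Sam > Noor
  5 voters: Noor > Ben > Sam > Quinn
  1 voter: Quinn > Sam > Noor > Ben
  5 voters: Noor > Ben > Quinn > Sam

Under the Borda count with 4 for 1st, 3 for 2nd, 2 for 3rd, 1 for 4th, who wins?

Ben

Noor: 1×4 + 9×1 + 5×4 + 1×2 + 5×4 = 55
Ben: 1×2 + 9×3 + 5×3 + 1×1 + 5×3 = 60
Sam: 1×3 + 9×2 + 5×2 + 1×3 + 5×1 = 39
Quinn: 1×1 + 9×4 + 5×1 + 1×4 + 5×2 = 56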